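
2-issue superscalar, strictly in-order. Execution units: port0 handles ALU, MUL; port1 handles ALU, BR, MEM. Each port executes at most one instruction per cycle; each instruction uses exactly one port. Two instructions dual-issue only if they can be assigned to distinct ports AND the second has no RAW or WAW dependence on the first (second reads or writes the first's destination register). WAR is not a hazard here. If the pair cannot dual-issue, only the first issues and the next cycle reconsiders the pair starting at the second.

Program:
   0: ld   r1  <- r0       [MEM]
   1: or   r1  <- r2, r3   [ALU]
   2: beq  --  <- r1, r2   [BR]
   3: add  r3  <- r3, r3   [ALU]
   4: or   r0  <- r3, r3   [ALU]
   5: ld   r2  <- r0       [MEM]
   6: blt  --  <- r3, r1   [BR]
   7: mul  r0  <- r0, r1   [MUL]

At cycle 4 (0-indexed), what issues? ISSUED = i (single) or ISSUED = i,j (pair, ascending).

0. ld.MEM @i0  | WAW r1
1. or.ALU @i1  | RAW r1
2. beq.BR+add.ALU @i2/i3  | pair
3. or.ALU @i4  | RAW r0
4. ld.MEM @i5  | no-port MEM/BR
5. blt.BR+mul.MUL @i6/i7  | pair

ISSUED = 5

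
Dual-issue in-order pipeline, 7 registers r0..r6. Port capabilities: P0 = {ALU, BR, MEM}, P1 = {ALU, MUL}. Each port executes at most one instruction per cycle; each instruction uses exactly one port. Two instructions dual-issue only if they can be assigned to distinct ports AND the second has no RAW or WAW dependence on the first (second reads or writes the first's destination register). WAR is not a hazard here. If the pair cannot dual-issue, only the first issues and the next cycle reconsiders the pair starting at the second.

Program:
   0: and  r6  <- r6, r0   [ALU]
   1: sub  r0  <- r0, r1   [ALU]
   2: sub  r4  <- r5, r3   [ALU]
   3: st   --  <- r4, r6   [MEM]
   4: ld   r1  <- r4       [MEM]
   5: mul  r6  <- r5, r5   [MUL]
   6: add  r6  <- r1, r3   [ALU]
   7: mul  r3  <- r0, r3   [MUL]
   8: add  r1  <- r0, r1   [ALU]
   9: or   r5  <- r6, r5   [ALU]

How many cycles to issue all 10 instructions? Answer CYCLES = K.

CYCLES = 6

t=0 i0+i1:and/sub ; pair
t=1 i2:sub ; RAW r4
t=2 i3:st ; no-port MEM/MEM
t=3 i4+i5:ld/mul ; pair
t=4 i6+i7:add/mul ; pair
t=5 i8+i9:add/or ; pair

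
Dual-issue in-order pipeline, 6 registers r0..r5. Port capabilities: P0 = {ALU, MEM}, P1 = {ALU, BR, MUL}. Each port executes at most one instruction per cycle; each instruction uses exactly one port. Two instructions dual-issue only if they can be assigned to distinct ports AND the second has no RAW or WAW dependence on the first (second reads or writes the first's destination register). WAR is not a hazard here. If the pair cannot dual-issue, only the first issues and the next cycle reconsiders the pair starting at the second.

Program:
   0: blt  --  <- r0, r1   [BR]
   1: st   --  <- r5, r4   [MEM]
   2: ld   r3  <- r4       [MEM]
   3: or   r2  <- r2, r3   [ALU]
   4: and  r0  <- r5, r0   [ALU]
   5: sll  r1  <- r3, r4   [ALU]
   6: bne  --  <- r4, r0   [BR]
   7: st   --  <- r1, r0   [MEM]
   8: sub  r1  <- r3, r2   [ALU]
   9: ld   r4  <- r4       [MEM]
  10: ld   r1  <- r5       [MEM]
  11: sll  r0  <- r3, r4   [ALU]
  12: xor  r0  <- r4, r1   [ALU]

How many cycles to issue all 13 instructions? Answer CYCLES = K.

CYCLES = 8

  cy0 -> i0+i1 (blt/st) pair
  cy1 -> i2 (ld) RAW r3
  cy2 -> i3+i4 (or/and) pair
  cy3 -> i5+i6 (sll/bne) pair
  cy4 -> i7+i8 (st/sub) pair
  cy5 -> i9 (ld) no-port MEM/MEM
  cy6 -> i10+i11 (ld/sll) pair
  cy7 -> i12 (xor) tail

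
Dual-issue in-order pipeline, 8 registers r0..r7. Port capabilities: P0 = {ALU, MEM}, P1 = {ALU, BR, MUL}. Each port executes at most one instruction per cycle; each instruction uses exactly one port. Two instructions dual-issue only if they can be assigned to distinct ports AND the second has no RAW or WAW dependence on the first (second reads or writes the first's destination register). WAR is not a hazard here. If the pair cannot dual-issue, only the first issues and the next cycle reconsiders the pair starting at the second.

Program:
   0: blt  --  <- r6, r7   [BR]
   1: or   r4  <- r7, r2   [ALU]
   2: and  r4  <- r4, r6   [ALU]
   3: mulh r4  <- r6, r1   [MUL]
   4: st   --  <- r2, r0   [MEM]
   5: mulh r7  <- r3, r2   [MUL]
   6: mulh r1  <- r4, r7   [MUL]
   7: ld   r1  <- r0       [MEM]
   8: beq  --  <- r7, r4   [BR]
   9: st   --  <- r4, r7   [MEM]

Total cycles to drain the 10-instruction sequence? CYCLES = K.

CYCLES = 7

[0] i0/i1  blt;or  -- pair
[1] i2  and  -- WAW r4
[2] i3/i4  mulh;st  -- pair
[3] i5  mulh  -- no-port MUL/MUL
[4] i6  mulh  -- WAW r1
[5] i7/i8  ld;beq  -- pair
[6] i9  st  -- tail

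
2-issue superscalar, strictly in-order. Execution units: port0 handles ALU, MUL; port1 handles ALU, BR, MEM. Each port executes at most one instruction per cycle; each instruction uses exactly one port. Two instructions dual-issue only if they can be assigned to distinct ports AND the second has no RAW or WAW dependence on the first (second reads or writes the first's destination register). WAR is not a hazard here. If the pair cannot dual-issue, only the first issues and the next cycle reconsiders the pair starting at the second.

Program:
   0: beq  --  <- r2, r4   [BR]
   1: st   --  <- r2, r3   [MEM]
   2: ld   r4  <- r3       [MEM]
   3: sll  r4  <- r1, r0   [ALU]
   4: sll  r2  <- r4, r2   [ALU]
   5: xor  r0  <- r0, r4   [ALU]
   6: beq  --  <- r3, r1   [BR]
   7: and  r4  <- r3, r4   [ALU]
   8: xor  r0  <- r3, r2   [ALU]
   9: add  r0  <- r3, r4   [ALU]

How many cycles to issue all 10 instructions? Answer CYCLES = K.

CYCLES = 8

#0 head=0: beq i0 no-port BR/MEM
#1 head=1: st i1 no-port MEM/MEM
#2 head=2: ld i2 WAW r4
#3 head=3: sll i3 RAW r4
#4 head=4: sll/xor i4,i5 pair
#5 head=6: beq/and i6,i7 pair
#6 head=8: xor i8 WAW r0
#7 head=9: add i9 tail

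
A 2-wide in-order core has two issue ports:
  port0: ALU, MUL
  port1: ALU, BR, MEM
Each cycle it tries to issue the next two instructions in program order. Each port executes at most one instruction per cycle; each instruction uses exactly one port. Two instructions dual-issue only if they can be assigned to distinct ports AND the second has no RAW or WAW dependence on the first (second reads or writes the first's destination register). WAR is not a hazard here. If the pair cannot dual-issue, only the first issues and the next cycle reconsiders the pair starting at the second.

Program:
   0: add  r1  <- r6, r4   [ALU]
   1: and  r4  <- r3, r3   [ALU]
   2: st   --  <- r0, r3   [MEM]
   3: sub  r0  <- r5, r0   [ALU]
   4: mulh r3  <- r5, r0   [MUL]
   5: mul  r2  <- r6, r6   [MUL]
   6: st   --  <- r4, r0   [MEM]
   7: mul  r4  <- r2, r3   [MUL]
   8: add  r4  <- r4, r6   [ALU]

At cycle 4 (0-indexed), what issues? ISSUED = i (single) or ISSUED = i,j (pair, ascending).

#0 head=0: add and i0+i1 pair
#1 head=2: st sub i2+i3 pair
#2 head=4: mulh i4 no-port MUL/MUL
#3 head=5: mul st i5+i6 pair
#4 head=7: mul i7 RAW+WAW r4
#5 head=8: add i8 tail

ISSUED = 7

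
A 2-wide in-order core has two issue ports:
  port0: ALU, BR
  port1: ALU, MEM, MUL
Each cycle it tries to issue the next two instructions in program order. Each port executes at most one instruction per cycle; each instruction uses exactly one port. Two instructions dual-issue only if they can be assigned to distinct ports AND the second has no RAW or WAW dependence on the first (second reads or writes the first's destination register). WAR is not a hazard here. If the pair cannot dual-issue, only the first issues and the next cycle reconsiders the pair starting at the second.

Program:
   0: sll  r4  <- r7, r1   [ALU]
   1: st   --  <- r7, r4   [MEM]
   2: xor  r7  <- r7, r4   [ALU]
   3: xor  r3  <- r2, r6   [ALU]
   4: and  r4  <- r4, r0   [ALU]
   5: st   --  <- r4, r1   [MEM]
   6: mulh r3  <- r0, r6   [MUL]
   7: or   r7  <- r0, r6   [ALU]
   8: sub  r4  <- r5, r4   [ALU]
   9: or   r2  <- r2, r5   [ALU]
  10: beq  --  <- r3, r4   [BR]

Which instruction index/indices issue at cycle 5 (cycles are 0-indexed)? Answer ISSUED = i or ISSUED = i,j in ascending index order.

ISSUED = 8,9

0. sll @i0  | RAW r4
1. st/xor @i1/i2  | 2-wide
2. xor/and @i3/i4  | 2-wide
3. st @i5  | no-port MEM/MUL
4. mulh/or @i6/i7  | 2-wide
5. sub/or @i8/i9  | 2-wide
6. beq @i10  | tail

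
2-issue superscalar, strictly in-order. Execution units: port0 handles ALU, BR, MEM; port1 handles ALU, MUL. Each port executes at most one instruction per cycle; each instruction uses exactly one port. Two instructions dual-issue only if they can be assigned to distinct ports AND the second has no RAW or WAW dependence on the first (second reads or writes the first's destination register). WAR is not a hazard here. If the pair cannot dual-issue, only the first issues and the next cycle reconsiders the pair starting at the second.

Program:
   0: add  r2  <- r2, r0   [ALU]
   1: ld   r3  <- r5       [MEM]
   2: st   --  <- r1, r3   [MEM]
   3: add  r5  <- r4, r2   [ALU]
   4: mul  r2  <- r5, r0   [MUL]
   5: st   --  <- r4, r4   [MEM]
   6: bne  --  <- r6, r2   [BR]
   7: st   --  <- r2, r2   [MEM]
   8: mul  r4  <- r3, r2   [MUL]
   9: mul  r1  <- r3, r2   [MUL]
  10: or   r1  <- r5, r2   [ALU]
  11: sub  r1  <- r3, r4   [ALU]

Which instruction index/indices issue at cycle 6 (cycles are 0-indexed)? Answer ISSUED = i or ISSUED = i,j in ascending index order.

ISSUED = 10

t=0 i0&i1:add;ld ; pair
t=1 i2&i3:st;add ; pair
t=2 i4&i5:mul;st ; pair
t=3 i6:bne ; no-port BR/MEM
t=4 i7&i8:st;mul ; pair
t=5 i9:mul ; WAW r1
t=6 i10:or ; WAW r1
t=7 i11:sub ; tail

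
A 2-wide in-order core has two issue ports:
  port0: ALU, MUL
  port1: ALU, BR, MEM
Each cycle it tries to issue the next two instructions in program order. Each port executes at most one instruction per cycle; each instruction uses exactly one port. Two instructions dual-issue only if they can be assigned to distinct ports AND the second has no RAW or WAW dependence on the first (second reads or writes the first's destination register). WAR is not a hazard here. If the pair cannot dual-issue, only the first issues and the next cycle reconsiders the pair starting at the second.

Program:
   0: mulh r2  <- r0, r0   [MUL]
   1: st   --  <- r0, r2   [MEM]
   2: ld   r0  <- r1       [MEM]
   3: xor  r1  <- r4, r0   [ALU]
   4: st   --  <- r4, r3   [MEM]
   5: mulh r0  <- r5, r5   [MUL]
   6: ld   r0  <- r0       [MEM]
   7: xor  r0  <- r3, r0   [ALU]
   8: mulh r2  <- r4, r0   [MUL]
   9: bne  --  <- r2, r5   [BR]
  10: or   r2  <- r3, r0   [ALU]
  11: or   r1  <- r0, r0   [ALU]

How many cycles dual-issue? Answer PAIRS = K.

PAIRS = 2

[0] i0  mulh  -- RAW r2
[1] i1  st  -- no-port MEM/MEM
[2] i2  ld  -- RAW r0
[3] i3&i4  xor;st  -- dual
[4] i5  mulh  -- RAW+WAW r0
[5] i6  ld  -- RAW+WAW r0
[6] i7  xor  -- RAW r0
[7] i8  mulh  -- RAW r2
[8] i9&i10  bne;or  -- dual
[9] i11  or  -- tail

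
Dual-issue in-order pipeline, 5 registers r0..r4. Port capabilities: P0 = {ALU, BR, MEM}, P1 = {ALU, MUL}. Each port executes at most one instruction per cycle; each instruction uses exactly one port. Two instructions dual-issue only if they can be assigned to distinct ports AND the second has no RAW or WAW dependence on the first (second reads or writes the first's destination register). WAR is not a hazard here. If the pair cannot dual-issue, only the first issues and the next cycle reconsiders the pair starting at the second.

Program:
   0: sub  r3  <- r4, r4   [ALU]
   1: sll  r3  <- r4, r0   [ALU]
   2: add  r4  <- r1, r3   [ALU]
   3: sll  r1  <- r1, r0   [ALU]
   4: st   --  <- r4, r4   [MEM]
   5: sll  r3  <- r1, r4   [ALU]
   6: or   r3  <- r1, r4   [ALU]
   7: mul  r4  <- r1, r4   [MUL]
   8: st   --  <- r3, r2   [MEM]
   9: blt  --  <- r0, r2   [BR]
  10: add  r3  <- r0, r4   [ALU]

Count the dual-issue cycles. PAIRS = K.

PAIRS = 4

[0] i0  sub  -- WAW r3
[1] i1  sll  -- RAW r3
[2] i2&i3  add sll  -- dual
[3] i4&i5  st sll  -- dual
[4] i6&i7  or mul  -- dual
[5] i8  st  -- no-port MEM/BR
[6] i9&i10  blt add  -- dual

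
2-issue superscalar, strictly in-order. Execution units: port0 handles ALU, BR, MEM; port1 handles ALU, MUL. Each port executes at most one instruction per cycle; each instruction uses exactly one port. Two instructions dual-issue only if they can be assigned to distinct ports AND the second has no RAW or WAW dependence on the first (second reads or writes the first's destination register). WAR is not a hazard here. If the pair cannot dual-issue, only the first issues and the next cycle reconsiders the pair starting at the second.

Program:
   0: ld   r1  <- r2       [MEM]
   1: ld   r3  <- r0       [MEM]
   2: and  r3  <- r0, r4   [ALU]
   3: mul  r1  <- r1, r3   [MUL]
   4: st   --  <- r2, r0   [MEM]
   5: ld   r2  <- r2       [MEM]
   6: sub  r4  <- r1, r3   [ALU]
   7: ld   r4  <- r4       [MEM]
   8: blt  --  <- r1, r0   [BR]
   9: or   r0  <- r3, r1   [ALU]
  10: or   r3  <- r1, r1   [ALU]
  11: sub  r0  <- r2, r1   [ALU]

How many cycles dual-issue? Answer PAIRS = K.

PAIRS = 4

c0: i0 ld.MEM  no-port MEM/MEM
c1: i1 ld.MEM  WAW r3
c2: i2 and.ALU  RAW r3
c3: i3+i4 mul.MUL;st.MEM  pair
c4: i5+i6 ld.MEM;sub.ALU  pair
c5: i7 ld.MEM  no-port MEM/BR
c6: i8+i9 blt.BR;or.ALU  pair
c7: i10+i11 or.ALU;sub.ALU  pair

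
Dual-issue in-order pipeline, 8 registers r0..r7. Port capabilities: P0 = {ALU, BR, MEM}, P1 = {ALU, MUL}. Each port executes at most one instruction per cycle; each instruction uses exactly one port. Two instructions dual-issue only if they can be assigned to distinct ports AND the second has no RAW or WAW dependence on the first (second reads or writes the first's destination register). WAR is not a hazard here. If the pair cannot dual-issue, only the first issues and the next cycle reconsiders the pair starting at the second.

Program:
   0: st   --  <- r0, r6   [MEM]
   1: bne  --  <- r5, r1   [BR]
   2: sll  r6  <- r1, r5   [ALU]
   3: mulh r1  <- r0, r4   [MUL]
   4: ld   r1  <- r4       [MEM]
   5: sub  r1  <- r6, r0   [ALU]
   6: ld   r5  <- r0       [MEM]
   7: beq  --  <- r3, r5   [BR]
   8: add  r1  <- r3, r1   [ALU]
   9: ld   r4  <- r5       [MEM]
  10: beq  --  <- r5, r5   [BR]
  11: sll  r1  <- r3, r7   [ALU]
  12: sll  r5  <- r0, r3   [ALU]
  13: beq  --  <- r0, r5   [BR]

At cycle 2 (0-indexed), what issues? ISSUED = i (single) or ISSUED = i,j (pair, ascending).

#0 head=0: st.MEM i0 no-port MEM/BR
#1 head=1: bne.BR sll.ALU i1&i2 pair
#2 head=3: mulh.MUL i3 WAW r1
#3 head=4: ld.MEM i4 WAW r1
#4 head=5: sub.ALU ld.MEM i5&i6 pair
#5 head=7: beq.BR add.ALU i7&i8 pair
#6 head=9: ld.MEM i9 no-port MEM/BR
#7 head=10: beq.BR sll.ALU i10&i11 pair
#8 head=12: sll.ALU i12 RAW r5
#9 head=13: beq.BR i13 tail

ISSUED = 3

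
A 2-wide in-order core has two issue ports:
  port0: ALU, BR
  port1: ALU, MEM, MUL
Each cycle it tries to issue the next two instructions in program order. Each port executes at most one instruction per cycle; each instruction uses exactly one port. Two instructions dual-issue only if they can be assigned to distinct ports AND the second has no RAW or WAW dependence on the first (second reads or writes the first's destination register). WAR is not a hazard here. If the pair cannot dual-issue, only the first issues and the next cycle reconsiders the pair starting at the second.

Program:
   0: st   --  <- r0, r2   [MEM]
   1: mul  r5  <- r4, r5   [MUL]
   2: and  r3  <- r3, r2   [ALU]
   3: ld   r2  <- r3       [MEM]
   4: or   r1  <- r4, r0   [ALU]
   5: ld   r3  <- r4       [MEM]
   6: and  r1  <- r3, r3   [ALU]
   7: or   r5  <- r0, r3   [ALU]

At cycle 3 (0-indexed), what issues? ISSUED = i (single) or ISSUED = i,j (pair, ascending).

ISSUED = 5

c0: i0 st.MEM  no-port MEM/MUL
c1: i1+i2 mul.MUL+and.ALU  pair
c2: i3+i4 ld.MEM+or.ALU  pair
c3: i5 ld.MEM  RAW r3
c4: i6+i7 and.ALU+or.ALU  pair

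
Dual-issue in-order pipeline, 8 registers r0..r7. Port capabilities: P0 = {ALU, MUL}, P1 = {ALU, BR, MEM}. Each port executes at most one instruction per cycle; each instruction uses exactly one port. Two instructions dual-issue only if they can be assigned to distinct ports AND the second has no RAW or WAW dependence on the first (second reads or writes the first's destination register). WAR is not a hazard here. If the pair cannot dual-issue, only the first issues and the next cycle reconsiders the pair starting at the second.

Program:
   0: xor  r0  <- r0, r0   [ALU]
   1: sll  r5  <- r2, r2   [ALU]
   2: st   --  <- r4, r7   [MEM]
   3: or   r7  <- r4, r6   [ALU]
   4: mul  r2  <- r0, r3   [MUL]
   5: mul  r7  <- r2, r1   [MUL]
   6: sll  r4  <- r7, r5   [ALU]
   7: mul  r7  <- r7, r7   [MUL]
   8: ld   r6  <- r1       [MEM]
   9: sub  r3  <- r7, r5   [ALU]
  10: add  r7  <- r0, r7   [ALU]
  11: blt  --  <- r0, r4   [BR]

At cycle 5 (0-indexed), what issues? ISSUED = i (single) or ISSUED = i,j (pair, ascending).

t=0 i0+i1:xor.ALU sll.ALU ; 2-wide
t=1 i2+i3:st.MEM or.ALU ; 2-wide
t=2 i4:mul.MUL ; no-port MUL/MUL
t=3 i5:mul.MUL ; RAW r7
t=4 i6+i7:sll.ALU mul.MUL ; 2-wide
t=5 i8+i9:ld.MEM sub.ALU ; 2-wide
t=6 i10+i11:add.ALU blt.BR ; 2-wide

ISSUED = 8,9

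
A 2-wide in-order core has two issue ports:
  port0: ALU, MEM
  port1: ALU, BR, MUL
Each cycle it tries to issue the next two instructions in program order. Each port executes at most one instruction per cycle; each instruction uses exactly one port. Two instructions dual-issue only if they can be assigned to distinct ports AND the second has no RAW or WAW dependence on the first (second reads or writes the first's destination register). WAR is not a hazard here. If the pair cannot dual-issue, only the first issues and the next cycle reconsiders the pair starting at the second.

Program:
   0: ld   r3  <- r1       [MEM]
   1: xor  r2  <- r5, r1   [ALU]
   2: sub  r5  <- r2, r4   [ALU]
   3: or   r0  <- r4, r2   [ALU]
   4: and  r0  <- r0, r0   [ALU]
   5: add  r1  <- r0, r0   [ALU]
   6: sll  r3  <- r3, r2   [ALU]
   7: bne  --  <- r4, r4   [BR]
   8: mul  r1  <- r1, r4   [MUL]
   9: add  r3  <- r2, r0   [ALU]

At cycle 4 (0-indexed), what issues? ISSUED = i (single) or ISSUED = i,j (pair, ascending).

#0 head=0: ld/xor i0&i1 pair
#1 head=2: sub/or i2&i3 pair
#2 head=4: and i4 RAW r0
#3 head=5: add/sll i5&i6 pair
#4 head=7: bne i7 no-port BR/MUL
#5 head=8: mul/add i8&i9 pair

ISSUED = 7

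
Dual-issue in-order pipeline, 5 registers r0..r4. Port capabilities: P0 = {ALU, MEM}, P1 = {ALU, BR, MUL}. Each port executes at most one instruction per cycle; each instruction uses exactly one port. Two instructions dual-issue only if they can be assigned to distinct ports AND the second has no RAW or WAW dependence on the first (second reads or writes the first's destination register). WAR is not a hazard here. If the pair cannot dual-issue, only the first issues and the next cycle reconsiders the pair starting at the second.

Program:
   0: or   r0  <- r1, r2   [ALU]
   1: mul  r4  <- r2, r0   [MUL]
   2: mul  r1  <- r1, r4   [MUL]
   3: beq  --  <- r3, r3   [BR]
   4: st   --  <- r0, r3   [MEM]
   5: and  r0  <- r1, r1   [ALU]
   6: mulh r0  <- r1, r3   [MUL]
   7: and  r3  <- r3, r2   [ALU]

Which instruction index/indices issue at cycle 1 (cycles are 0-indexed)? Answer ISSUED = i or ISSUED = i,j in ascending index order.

ISSUED = 1

t=0 i0:or.ALU ; RAW r0
t=1 i1:mul.MUL ; no-port MUL/MUL
t=2 i2:mul.MUL ; no-port MUL/BR
t=3 i3+i4:beq.BR;st.MEM ; pair
t=4 i5:and.ALU ; WAW r0
t=5 i6+i7:mulh.MUL;and.ALU ; pair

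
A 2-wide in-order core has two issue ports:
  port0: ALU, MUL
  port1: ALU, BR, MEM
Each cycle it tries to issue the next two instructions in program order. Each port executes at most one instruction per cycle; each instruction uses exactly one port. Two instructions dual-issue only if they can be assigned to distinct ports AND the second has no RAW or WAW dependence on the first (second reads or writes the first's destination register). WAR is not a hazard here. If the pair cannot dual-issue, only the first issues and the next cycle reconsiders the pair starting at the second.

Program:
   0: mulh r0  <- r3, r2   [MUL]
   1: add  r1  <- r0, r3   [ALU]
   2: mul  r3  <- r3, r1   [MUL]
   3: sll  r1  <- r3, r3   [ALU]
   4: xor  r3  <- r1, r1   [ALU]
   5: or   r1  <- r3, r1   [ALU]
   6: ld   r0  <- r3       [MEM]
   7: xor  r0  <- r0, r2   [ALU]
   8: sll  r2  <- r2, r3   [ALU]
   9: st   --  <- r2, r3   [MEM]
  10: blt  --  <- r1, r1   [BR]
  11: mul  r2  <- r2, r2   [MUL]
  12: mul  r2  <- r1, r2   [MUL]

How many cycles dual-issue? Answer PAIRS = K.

PAIRS = 3

#0 head=0: mulh.MUL i0 RAW r0
#1 head=1: add.ALU i1 RAW r1
#2 head=2: mul.MUL i2 RAW r3
#3 head=3: sll.ALU i3 RAW r1
#4 head=4: xor.ALU i4 RAW r3
#5 head=5: or.ALU ld.MEM i5&i6 2-wide
#6 head=7: xor.ALU sll.ALU i7&i8 2-wide
#7 head=9: st.MEM i9 no-port MEM/BR
#8 head=10: blt.BR mul.MUL i10&i11 2-wide
#9 head=12: mul.MUL i12 tail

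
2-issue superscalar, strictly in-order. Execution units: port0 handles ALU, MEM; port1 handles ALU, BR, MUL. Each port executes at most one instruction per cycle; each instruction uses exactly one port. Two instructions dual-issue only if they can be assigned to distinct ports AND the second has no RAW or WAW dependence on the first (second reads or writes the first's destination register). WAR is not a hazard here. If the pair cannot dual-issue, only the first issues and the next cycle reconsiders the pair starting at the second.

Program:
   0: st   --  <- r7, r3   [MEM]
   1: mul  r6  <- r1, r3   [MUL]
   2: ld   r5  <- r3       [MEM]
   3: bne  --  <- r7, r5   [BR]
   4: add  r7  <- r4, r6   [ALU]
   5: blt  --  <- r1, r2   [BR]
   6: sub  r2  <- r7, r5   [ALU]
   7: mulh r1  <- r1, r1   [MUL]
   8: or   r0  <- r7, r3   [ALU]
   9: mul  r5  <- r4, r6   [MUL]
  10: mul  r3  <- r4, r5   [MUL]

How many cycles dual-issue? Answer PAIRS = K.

#0 head=0: st/mul i0,i1 2-wide
#1 head=2: ld i2 RAW r5
#2 head=3: bne/add i3,i4 2-wide
#3 head=5: blt/sub i5,i6 2-wide
#4 head=7: mulh/or i7,i8 2-wide
#5 head=9: mul i9 no-port MUL/MUL
#6 head=10: mul i10 tail

PAIRS = 4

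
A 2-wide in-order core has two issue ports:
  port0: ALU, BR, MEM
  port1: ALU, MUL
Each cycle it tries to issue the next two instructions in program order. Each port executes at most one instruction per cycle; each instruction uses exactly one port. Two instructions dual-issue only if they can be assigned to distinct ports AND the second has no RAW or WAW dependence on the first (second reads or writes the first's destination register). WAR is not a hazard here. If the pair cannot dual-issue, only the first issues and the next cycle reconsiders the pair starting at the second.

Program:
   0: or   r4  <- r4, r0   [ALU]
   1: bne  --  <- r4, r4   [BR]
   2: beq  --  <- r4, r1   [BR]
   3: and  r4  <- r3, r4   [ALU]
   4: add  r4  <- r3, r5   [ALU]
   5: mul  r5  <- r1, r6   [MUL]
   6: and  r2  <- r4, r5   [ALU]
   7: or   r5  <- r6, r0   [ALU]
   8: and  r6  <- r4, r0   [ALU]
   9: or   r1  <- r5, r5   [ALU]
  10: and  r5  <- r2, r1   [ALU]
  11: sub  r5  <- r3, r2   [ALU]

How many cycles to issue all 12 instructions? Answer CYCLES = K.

CYCLES = 8

#0 head=0: or.ALU i0 RAW r4
#1 head=1: bne.BR i1 no-port BR/BR
#2 head=2: beq.BR;and.ALU i2,i3 2-wide
#3 head=4: add.ALU;mul.MUL i4,i5 2-wide
#4 head=6: and.ALU;or.ALU i6,i7 2-wide
#5 head=8: and.ALU;or.ALU i8,i9 2-wide
#6 head=10: and.ALU i10 WAW r5
#7 head=11: sub.ALU i11 tail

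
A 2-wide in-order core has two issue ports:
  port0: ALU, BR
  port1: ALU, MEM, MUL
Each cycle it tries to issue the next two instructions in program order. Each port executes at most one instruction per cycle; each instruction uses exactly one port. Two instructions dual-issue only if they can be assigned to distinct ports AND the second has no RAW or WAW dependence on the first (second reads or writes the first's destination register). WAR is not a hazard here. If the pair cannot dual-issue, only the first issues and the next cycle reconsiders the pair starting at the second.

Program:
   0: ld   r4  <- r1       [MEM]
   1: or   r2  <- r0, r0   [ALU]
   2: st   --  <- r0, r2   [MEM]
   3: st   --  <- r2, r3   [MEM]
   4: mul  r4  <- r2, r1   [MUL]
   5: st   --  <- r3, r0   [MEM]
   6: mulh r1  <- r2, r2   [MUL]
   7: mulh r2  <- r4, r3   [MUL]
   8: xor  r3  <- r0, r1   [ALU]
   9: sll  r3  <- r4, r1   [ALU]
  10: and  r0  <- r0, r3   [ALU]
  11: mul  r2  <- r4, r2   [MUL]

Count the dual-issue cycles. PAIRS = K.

PAIRS = 3

  cy0 -> i0,i1 (ld/or) pair
  cy1 -> i2 (st) no-port MEM/MEM
  cy2 -> i3 (st) no-port MEM/MUL
  cy3 -> i4 (mul) no-port MUL/MEM
  cy4 -> i5 (st) no-port MEM/MUL
  cy5 -> i6 (mulh) no-port MUL/MUL
  cy6 -> i7,i8 (mulh/xor) pair
  cy7 -> i9 (sll) RAW r3
  cy8 -> i10,i11 (and/mul) pair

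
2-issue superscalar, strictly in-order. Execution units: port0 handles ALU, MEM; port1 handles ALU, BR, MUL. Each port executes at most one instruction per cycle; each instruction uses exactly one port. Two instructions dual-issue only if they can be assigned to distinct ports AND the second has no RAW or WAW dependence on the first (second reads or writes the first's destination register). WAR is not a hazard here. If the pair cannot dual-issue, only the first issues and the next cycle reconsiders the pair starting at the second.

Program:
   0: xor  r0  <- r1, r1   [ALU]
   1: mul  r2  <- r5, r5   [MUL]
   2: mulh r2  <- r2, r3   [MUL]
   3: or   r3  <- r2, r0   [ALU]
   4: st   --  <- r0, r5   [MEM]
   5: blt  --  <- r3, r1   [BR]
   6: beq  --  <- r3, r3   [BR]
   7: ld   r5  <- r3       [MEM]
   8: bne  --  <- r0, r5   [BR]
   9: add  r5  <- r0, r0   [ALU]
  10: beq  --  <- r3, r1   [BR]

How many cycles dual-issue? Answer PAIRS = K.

PAIRS = 4

#0 head=0: xor mul i0&i1 2-wide
#1 head=2: mulh i2 RAW r2
#2 head=3: or st i3&i4 2-wide
#3 head=5: blt i5 no-port BR/BR
#4 head=6: beq ld i6&i7 2-wide
#5 head=8: bne add i8&i9 2-wide
#6 head=10: beq i10 tail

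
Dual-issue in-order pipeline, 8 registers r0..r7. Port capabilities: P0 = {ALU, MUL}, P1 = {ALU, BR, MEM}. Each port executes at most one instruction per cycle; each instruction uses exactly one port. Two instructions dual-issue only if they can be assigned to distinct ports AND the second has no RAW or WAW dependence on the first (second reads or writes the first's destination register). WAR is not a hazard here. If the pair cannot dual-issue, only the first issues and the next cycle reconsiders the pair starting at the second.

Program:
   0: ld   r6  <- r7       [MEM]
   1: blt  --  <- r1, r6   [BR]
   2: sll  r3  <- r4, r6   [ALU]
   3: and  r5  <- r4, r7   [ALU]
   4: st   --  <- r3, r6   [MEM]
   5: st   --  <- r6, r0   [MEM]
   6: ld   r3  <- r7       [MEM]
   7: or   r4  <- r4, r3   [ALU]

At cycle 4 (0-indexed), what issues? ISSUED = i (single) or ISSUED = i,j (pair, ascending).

ISSUED = 6

0. ld.MEM @i0  | no-port MEM/BR
1. blt.BR sll.ALU @i1/i2  | 2-wide
2. and.ALU st.MEM @i3/i4  | 2-wide
3. st.MEM @i5  | no-port MEM/MEM
4. ld.MEM @i6  | RAW r3
5. or.ALU @i7  | tail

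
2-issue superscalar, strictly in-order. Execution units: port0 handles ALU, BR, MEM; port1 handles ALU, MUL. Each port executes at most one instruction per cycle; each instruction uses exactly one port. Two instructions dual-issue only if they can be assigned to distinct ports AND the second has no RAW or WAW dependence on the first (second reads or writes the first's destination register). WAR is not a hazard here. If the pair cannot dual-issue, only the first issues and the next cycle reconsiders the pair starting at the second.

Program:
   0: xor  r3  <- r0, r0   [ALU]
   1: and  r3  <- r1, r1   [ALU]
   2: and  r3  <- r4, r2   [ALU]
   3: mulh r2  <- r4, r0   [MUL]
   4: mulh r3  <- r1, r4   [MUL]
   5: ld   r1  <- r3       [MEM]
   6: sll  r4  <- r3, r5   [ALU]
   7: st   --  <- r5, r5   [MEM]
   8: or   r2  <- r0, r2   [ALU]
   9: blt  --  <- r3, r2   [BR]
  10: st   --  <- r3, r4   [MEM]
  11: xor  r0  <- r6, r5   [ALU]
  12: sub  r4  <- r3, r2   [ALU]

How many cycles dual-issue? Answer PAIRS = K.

  cy0 -> i0 (xor) WAW r3
  cy1 -> i1 (and) WAW r3
  cy2 -> i2&i3 (and mulh) 2-wide
  cy3 -> i4 (mulh) RAW r3
  cy4 -> i5&i6 (ld sll) 2-wide
  cy5 -> i7&i8 (st or) 2-wide
  cy6 -> i9 (blt) no-port BR/MEM
  cy7 -> i10&i11 (st xor) 2-wide
  cy8 -> i12 (sub) tail

PAIRS = 4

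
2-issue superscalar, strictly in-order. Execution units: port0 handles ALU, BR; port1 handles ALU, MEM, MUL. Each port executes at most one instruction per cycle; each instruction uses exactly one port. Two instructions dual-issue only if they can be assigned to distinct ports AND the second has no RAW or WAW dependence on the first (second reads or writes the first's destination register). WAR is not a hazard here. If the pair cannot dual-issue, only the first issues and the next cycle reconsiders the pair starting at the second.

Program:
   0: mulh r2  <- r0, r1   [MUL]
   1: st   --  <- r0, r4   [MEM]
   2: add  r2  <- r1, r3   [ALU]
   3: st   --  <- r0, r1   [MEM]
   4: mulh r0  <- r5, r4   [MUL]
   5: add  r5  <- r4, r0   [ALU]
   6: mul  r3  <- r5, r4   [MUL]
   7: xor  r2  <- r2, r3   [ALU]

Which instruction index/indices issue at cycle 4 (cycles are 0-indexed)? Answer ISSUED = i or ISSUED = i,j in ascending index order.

c0: i0 mulh.MUL  no-port MUL/MEM
c1: i1&i2 st.MEM;add.ALU  pair
c2: i3 st.MEM  no-port MEM/MUL
c3: i4 mulh.MUL  RAW r0
c4: i5 add.ALU  RAW r5
c5: i6 mul.MUL  RAW r3
c6: i7 xor.ALU  tail

ISSUED = 5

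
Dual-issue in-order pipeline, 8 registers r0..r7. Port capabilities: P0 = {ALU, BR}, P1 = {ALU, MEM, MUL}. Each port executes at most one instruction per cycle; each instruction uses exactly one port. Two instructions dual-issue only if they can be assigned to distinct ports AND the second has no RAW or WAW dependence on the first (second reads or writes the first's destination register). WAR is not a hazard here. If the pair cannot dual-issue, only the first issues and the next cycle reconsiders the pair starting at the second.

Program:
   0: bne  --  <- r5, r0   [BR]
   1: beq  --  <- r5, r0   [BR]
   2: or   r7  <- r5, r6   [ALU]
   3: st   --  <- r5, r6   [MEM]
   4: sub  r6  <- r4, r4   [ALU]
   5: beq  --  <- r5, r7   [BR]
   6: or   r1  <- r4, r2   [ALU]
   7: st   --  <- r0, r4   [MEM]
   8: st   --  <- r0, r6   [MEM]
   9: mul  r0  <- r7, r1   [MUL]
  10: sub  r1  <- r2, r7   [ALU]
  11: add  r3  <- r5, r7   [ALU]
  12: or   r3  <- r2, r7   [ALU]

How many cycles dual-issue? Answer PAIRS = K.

#0 head=0: bne i0 no-port BR/BR
#1 head=1: beq;or i1+i2 2-wide
#2 head=3: st;sub i3+i4 2-wide
#3 head=5: beq;or i5+i6 2-wide
#4 head=7: st i7 no-port MEM/MEM
#5 head=8: st i8 no-port MEM/MUL
#6 head=9: mul;sub i9+i10 2-wide
#7 head=11: add i11 WAW r3
#8 head=12: or i12 tail

PAIRS = 4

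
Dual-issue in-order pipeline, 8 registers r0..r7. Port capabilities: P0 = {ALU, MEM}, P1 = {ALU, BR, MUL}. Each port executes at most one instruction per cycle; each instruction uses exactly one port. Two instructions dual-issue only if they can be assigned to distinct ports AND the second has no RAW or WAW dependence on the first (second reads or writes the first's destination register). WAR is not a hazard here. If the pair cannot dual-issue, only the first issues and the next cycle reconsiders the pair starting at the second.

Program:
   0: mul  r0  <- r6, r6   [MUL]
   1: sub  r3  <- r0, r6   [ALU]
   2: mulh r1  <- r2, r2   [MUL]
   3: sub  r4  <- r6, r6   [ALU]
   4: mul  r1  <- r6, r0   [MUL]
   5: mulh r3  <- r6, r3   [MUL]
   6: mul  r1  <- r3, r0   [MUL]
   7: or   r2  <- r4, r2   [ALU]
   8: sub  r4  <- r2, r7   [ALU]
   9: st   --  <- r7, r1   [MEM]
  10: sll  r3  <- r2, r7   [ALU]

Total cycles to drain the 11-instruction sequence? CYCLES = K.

CYCLES = 7

c0: i0 mul  RAW r0
c1: i1/i2 sub/mulh  pair
c2: i3/i4 sub/mul  pair
c3: i5 mulh  no-port MUL/MUL
c4: i6/i7 mul/or  pair
c5: i8/i9 sub/st  pair
c6: i10 sll  tail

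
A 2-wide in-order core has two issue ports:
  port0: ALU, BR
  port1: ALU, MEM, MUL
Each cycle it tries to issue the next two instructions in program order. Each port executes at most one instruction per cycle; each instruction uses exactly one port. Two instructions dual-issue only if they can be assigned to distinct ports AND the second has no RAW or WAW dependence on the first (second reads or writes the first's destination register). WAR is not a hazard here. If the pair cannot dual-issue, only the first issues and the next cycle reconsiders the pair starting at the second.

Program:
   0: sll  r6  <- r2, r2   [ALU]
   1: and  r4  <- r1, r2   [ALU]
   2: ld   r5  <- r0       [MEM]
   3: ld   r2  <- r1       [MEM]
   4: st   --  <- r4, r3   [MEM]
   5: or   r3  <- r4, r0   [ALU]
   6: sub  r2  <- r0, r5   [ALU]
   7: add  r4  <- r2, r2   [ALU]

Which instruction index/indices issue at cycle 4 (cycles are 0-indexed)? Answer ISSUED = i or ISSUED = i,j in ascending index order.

ISSUED = 6

[0] i0,i1  sll.ALU+and.ALU  -- dual
[1] i2  ld.MEM  -- no-port MEM/MEM
[2] i3  ld.MEM  -- no-port MEM/MEM
[3] i4,i5  st.MEM+or.ALU  -- dual
[4] i6  sub.ALU  -- RAW r2
[5] i7  add.ALU  -- tail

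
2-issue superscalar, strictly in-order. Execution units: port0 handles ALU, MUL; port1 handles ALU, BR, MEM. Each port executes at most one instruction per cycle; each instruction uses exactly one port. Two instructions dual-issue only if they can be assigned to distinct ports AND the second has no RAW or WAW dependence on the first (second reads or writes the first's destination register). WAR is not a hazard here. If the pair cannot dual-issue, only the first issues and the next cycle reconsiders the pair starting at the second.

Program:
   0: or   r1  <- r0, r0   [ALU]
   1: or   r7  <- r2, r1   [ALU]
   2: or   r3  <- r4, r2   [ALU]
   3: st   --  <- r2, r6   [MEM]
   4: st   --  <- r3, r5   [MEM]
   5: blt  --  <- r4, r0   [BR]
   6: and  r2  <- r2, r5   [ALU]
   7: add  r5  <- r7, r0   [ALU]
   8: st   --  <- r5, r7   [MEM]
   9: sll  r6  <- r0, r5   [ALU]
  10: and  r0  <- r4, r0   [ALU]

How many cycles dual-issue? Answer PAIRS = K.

c0: i0 or.ALU  RAW r1
c1: i1/i2 or.ALU or.ALU  dual
c2: i3 st.MEM  no-port MEM/MEM
c3: i4 st.MEM  no-port MEM/BR
c4: i5/i6 blt.BR and.ALU  dual
c5: i7 add.ALU  RAW r5
c6: i8/i9 st.MEM sll.ALU  dual
c7: i10 and.ALU  tail

PAIRS = 3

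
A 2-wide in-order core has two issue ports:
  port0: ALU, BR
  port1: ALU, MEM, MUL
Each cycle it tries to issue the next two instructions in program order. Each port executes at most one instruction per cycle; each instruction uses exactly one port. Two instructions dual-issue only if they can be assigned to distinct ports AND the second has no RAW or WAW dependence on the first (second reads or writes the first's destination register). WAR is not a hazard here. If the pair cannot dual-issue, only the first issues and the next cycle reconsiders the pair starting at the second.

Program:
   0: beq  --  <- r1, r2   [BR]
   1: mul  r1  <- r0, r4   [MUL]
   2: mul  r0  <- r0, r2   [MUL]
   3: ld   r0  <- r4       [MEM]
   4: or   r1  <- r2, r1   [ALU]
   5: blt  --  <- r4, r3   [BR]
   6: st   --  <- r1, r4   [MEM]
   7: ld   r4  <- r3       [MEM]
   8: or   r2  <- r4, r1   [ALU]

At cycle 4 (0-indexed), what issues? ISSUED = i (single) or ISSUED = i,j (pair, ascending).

ISSUED = 7

#0 head=0: beq.BR mul.MUL i0+i1 2-wide
#1 head=2: mul.MUL i2 no-port MUL/MEM
#2 head=3: ld.MEM or.ALU i3+i4 2-wide
#3 head=5: blt.BR st.MEM i5+i6 2-wide
#4 head=7: ld.MEM i7 RAW r4
#5 head=8: or.ALU i8 tail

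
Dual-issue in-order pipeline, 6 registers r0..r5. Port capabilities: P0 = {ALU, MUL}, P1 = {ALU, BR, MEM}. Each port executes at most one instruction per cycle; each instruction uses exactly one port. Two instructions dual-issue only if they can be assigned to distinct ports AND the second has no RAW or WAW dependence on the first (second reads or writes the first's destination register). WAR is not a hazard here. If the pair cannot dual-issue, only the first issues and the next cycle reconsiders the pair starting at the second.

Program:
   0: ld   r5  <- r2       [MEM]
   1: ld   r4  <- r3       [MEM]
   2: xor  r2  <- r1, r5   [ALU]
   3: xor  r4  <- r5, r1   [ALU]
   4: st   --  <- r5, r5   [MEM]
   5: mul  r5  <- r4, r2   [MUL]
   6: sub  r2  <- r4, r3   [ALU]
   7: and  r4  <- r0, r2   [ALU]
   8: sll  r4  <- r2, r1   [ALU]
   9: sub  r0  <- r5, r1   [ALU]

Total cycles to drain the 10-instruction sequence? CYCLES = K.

t=0 i0:ld ; no-port MEM/MEM
t=1 i1/i2:ld xor ; pair
t=2 i3/i4:xor st ; pair
t=3 i5/i6:mul sub ; pair
t=4 i7:and ; WAW r4
t=5 i8/i9:sll sub ; pair

CYCLES = 6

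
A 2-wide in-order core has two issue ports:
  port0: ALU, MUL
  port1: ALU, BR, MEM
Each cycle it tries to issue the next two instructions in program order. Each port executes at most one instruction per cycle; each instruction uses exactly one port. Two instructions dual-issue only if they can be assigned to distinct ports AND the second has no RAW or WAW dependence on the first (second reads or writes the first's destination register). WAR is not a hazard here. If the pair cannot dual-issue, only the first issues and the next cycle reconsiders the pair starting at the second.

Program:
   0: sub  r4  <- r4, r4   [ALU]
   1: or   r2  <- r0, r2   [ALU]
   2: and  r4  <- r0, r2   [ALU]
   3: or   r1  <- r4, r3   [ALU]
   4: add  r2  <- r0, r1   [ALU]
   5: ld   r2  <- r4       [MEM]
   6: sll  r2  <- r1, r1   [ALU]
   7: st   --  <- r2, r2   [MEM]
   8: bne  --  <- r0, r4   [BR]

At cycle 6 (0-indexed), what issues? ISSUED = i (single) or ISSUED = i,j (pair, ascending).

ISSUED = 7

#0 head=0: sub.ALU or.ALU i0/i1 2-wide
#1 head=2: and.ALU i2 RAW r4
#2 head=3: or.ALU i3 RAW r1
#3 head=4: add.ALU i4 WAW r2
#4 head=5: ld.MEM i5 WAW r2
#5 head=6: sll.ALU i6 RAW r2
#6 head=7: st.MEM i7 no-port MEM/BR
#7 head=8: bne.BR i8 tail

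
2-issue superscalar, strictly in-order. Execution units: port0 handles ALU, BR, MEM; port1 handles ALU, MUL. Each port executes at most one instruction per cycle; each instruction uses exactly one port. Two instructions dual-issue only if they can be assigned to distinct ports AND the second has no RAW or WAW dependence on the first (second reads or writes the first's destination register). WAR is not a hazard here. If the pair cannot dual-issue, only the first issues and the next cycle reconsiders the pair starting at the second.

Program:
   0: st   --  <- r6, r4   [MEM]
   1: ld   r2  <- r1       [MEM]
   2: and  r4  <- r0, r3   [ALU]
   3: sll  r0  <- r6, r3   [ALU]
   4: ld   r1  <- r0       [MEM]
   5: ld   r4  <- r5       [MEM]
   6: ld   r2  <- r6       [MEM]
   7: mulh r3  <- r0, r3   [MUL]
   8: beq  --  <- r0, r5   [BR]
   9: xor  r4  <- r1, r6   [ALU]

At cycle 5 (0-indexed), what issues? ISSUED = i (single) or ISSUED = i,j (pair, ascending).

ISSUED = 6,7

#0 head=0: st i0 no-port MEM/MEM
#1 head=1: ld;and i1+i2 2-wide
#2 head=3: sll i3 RAW r0
#3 head=4: ld i4 no-port MEM/MEM
#4 head=5: ld i5 no-port MEM/MEM
#5 head=6: ld;mulh i6+i7 2-wide
#6 head=8: beq;xor i8+i9 2-wide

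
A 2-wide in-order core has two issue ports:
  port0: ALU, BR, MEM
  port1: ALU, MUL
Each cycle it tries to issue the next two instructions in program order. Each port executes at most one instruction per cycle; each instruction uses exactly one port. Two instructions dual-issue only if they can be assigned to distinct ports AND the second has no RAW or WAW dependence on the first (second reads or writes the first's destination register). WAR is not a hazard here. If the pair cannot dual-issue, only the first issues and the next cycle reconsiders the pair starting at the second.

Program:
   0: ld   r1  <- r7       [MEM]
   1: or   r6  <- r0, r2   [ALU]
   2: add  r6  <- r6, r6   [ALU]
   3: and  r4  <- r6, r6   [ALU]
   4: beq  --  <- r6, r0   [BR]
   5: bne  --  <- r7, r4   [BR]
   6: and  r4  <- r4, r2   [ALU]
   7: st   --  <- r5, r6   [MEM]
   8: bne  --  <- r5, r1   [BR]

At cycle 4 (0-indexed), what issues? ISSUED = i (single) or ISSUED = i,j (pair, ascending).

[0] i0+i1  ld.MEM/or.ALU  -- pair
[1] i2  add.ALU  -- RAW r6
[2] i3+i4  and.ALU/beq.BR  -- pair
[3] i5+i6  bne.BR/and.ALU  -- pair
[4] i7  st.MEM  -- no-port MEM/BR
[5] i8  bne.BR  -- tail

ISSUED = 7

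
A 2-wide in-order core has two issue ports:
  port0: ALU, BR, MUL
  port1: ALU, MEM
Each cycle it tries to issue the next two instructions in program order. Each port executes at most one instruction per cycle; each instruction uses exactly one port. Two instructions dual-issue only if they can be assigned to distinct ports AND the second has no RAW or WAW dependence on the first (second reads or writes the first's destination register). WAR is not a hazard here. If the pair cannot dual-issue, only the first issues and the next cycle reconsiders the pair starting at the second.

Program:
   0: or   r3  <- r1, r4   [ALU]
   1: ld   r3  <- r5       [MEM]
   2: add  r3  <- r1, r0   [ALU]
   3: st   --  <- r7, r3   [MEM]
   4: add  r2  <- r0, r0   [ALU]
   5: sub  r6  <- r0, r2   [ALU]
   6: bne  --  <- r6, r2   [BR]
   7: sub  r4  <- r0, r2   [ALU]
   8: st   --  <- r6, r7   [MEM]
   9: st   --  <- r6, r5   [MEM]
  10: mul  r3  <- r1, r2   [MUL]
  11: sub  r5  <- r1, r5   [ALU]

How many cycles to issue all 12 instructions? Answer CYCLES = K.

  cy0 -> i0 (or) WAW r3
  cy1 -> i1 (ld) WAW r3
  cy2 -> i2 (add) RAW r3
  cy3 -> i3&i4 (st;add) dual
  cy4 -> i5 (sub) RAW r6
  cy5 -> i6&i7 (bne;sub) dual
  cy6 -> i8 (st) no-port MEM/MEM
  cy7 -> i9&i10 (st;mul) dual
  cy8 -> i11 (sub) tail

CYCLES = 9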